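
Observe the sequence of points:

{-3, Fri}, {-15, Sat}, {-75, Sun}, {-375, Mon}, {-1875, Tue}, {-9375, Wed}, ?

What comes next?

First entry: ×5 each step, so -3, -15, -75, -375, -1875, -9375 → -46875.
Day: runs through the weekdays Mon→Sun, so Fri, Sat, Sun, Mon, Tue, Wed → Thu.
So the next point is {-46875, Thu}.

{-46875, Thu}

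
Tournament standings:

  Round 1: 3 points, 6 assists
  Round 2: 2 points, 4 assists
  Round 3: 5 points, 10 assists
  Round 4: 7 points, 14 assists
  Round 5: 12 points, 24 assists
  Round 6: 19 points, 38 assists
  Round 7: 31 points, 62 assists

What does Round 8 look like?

For the points, each term is the sum of the two before it: 3, 2, 5, 7, 12, 19, 31 → 50.
Assists: always 2 × the points; 6, 4, 10, 14, 24, 38, 62 → 100.
Putting it together: 50 points, 100 assists.

50 points, 100 assists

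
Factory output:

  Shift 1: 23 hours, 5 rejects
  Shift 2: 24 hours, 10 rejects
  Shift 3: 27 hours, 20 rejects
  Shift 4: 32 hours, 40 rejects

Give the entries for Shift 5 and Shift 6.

39 hours, 80 rejects; 48 hours, 160 rejects

For the hours, differences are 1, 3, 5, … (increasing by 2 each time): 23, 24, 27, 32 → 39 → 48.
Rejects: 5, 10, 20, 40 → 80 → 160 (×2 each step).
Putting the parts together: 39 hours, 80 rejects and then 48 hours, 160 rejects.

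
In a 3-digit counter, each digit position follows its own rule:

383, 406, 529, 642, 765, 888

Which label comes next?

First digit: +1 each step, mod 10, so 3, 4, 5, 6, 7, 8 → 9.
Second digit: 8, 0, 2, 4, 6, 8 → 0 (+2 each step, mod 10).
For the third digit, +3 each step, mod 10: 3, 6, 9, 2, 5, 8 → 1.
So the next label is 901.

901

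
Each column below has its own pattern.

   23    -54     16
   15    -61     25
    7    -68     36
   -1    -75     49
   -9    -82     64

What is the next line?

-17  -89  81

First component — −8 each step: 23, 15, 7, -1, -9 → -17.
Second component: −7 each step; -54, -61, -68, -75, -82 → -89.
For the third component, perfect squares: 4², 5², 6², …: 16, 25, 36, 49, 64 → 81.
So the next line is -17  -89  81.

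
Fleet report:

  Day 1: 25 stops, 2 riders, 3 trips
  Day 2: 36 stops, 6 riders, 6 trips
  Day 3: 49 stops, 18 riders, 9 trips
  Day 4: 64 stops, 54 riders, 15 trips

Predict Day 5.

81 stops, 162 riders, 24 trips

Stops: perfect squares: 5², 6², 7², …, so 25, 36, 49, 64 → 81.
Riders: ×3 each step, so 2, 6, 18, 54 → 162.
Trips: each term is the sum of the two before it; 3, 6, 9, 15 → 24.
So the next line is 81 stops, 162 riders, 24 trips.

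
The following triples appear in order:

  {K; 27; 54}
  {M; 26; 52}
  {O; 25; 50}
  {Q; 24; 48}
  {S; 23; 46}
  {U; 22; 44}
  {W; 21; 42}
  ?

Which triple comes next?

{Y; 20; 40}

Letter: letters move forward 2 places in the alphabet, so K, M, O, Q, S, U, W → Y.
Second slot goes 27, 26, 25, 24, 23, 22, 21 → 20 (−1 each step).
Third slot goes 54, 52, 50, 48, 46, 44, 42 → 40 (always 2 × the second slot).
Combining the parts gives {Y; 20; 40}.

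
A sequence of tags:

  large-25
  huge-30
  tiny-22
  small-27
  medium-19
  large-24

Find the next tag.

huge-16

Size — repeats large → huge → tiny → small → medium: large, huge, tiny, small, medium, large → huge.
Second component: alternating steps +5, −8, +5, −8, …, so 25, 30, 22, 27, 19, 24 → 16.
Combining the parts gives huge-16.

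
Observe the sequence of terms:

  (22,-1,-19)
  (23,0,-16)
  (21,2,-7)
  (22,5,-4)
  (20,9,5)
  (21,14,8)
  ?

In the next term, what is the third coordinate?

Third coordinate: alternating steps +3, +9, +3, +9, …, so -19, -16, -7, -4, 5, 8 → 17.

17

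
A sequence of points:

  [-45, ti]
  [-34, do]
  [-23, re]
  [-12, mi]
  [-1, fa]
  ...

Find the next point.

[10, sol]

For the first entry, +11 each step: -45, -34, -23, -12, -1 → 10.
Note goes ti, do, re, mi, fa → sol (runs through the solfège scale do→ti).
Combining the parts gives [10, sol].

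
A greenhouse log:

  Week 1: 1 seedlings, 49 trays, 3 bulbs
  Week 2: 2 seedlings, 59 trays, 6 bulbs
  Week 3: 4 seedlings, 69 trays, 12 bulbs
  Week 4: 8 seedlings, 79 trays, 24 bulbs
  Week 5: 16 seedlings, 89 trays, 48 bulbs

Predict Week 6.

Seedlings: ×2 each step; 1, 2, 4, 8, 16 → 32.
For the trays, +10 each step: 49, 59, 69, 79, 89 → 99.
Bulbs: always 3 × the seedlings; 3, 6, 12, 24, 48 → 96.
So the next line is 32 seedlings, 99 trays, 96 bulbs.

32 seedlings, 99 trays, 96 bulbs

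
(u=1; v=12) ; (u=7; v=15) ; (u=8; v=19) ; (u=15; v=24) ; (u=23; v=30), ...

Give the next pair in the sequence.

(u=38; v=37)

U: each term is the sum of the two before it; 1, 7, 8, 15, 23 → 38.
For the v, differences are 3, 4, 5, … (increasing by 1 each time): 12, 15, 19, 24, 30 → 37.
Combining the parts gives (u=38; v=37).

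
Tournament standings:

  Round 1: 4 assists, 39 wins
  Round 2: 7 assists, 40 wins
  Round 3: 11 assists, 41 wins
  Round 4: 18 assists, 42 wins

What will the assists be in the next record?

Assists — each term is the sum of the two before it: 4, 7, 11, 18 → 29.

29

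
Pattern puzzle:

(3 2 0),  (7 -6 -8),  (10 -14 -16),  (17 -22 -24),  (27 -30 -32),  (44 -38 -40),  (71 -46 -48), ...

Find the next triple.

For the first coordinate, each term is the sum of the two before it: 3, 7, 10, 17, 27, 44, 71 → 115.
Second coordinate goes 2, -6, -14, -22, -30, -38, -46 → -54 (−8 each step).
Third coordinate: always 2 less than the second coordinate; 0, -8, -16, -24, -32, -40, -48 → -56.
Combining the parts gives (115 -54 -56).

(115 -54 -56)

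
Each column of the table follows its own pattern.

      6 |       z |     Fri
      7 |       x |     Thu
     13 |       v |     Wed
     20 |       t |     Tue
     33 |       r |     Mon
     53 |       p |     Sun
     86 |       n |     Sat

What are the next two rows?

139  l  Fri; 225  j  Thu

First component goes 6, 7, 13, 20, 33, 53, 86 → 139 → 225 (each term is the sum of the two before it).
Letter goes z, x, v, t, r, p, n → l → j (letters move back 2 places in the alphabet).
Day: runs backward through the weekdays Mon→Sun; Fri, Thu, Wed, Tue, Mon, Sun, Sat → Fri → Thu.
So the next two rows are 139  l  Fri and 225  j  Thu.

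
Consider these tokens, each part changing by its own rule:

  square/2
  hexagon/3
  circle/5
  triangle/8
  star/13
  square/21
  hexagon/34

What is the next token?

circle/55

Shape goes square, hexagon, circle, triangle, star, square, hexagon → circle (repeats square → hexagon → circle → triangle → star).
For the second component, each term is the sum of the two before it: 2, 3, 5, 8, 13, 21, 34 → 55.
Combining the parts gives circle/55.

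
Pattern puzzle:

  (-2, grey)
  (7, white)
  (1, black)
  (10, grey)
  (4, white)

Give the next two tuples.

(13, black), (7, grey)

First entry goes -2, 7, 1, 10, 4 → 13 → 7 (alternating steps +9, −6, +9, −6, …).
Shade goes grey, white, black, grey, white → black → grey (repeats grey → white → black).
Putting the parts together: (13, black) and then (7, grey).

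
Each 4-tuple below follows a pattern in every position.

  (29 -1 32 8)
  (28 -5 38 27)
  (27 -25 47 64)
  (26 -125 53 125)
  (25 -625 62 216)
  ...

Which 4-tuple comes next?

(24 -3125 68 343)

First coordinate — −1 each step: 29, 28, 27, 26, 25 → 24.
Second coordinate: ×5 each step, so -1, -5, -25, -125, -625 → -3125.
Third coordinate: alternating steps +6, +9, +6, +9, …, so 32, 38, 47, 53, 62 → 68.
Fourth coordinate: 8, 27, 64, 125, 216 → 343 (perfect cubes: 2³, 3³, 4³, …).
So the next 4-tuple is (24 -3125 68 343).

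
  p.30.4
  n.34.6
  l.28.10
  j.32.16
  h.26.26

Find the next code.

Letter: letters move back 2 places in the alphabet; p, n, l, j, h → f.
Second component: alternating steps +4, −6, +4, −6, …, so 30, 34, 28, 32, 26 → 30.
Third component — each term is the sum of the two before it: 4, 6, 10, 16, 26 → 42.
Putting it together: f.30.42.

f.30.42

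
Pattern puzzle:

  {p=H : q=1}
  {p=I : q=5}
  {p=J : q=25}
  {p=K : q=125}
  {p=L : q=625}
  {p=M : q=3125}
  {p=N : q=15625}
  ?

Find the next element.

P goes H, I, J, K, L, M, N → O (letters move forward 1 place in the alphabet).
For the q, ×5 each step: 1, 5, 25, 125, 625, 3125, 15625 → 78125.
Putting it together: {p=O : q=78125}.

{p=O : q=78125}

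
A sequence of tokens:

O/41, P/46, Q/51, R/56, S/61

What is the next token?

Letter goes O, P, Q, R, S → T (letters move forward 1 place in the alphabet).
For the second component, +5 each step: 41, 46, 51, 56, 61 → 66.
Combining the parts gives T/66.

T/66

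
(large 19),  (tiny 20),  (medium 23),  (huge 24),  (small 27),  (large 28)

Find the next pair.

Size goes large, tiny, medium, huge, small, large → tiny (repeats large → tiny → medium → huge → small).
Second value — alternating steps +1, +3, +1, +3, …: 19, 20, 23, 24, 27, 28 → 31.
Putting it together: (tiny 31).

(tiny 31)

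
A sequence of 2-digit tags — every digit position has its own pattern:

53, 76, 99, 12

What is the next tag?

First digit goes 5, 7, 9, 1 → 3 (+2 each step, mod 10).
Second digit: 3, 6, 9, 2 → 5 (+3 each step, mod 10).
Combining the parts gives 35.

35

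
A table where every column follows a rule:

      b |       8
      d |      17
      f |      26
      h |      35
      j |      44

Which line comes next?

Letter: letters move forward 2 places in the alphabet, so b, d, f, h, j → l.
Second component goes 8, 17, 26, 35, 44 → 53 (+9 each step).
Combining the parts gives l  53.

l  53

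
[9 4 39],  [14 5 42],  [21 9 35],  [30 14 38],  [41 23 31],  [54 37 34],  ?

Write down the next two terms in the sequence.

[69 60 27], [86 97 30]

First entry goes 9, 14, 21, 30, 41, 54 → 69 → 86 (differences are 5, 7, 9, … (increasing by 2 each time)).
Second entry: each term is the sum of the two before it; 4, 5, 9, 14, 23, 37 → 60 → 97.
Third entry goes 39, 42, 35, 38, 31, 34 → 27 → 30 (alternating steps +3, −7, +3, −7, …).
So the next two terms are [69 60 27] and [86 97 30].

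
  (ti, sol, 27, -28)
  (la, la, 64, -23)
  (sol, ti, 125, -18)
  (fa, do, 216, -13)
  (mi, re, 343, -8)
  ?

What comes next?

(re, mi, 512, -3)

For the first note, runs backward through the solfège scale do→ti: ti, la, sol, fa, mi → re.
Second note: sol, la, ti, do, re → mi (runs through the solfège scale do→ti).
For the third slot, perfect cubes: 3³, 4³, 5³, …: 27, 64, 125, 216, 343 → 512.
Fourth slot goes -28, -23, -18, -13, -8 → -3 (+5 each step).
Combining the parts gives (re, mi, 512, -3).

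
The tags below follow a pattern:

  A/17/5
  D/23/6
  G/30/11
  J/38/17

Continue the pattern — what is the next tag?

For the letter, letters move forward 3 places in the alphabet: A, D, G, J → M.
For the second component, differences are 6, 7, 8, … (increasing by 1 each time): 17, 23, 30, 38 → 47.
Third component: each term is the sum of the two before it, so 5, 6, 11, 17 → 28.
Combining the parts gives M/47/28.

M/47/28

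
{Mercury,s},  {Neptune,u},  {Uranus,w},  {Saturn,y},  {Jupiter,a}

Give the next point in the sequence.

{Mars,c}

Planet — runs backward through the planets Mercury→Neptune: Mercury, Neptune, Uranus, Saturn, Jupiter → Mars.
Letter: letters move forward 2 places in the alphabet, wrapping Z→A; s, u, w, y, a → c.
Combining the parts gives {Mars,c}.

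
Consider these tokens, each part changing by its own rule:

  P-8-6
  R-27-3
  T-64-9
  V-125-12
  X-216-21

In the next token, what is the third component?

33

Letter goes P, R, T, V, X → Z (letters move forward 2 places in the alphabet).
Second component: 8, 27, 64, 125, 216 → 343 (perfect cubes: 2³, 3³, 4³, …).
Third component: each term is the sum of the two before it; 6, 3, 9, 12, 21 → 33.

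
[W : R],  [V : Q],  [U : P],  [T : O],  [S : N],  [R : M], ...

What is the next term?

First letter: W, V, U, T, S, R → Q (letters move back 1 place in the alphabet).
For the second letter, letters move back 1 place in the alphabet: R, Q, P, O, N, M → L.
Combining the parts gives [Q : L].

[Q : L]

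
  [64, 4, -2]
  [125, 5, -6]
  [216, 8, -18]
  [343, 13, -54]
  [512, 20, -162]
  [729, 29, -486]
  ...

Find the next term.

[1000, 40, -1458]

For the first component, perfect cubes: 4³, 5³, 6³, …: 64, 125, 216, 343, 512, 729 → 1000.
Second component goes 4, 5, 8, 13, 20, 29 → 40 (differences are 1, 3, 5, … (increasing by 2 each time)).
Third component — ×3 each step: -2, -6, -18, -54, -162, -486 → -1458.
Putting it together: [1000, 40, -1458].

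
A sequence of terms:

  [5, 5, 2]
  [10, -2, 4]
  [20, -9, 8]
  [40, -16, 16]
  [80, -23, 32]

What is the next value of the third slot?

Third slot — ×2 each step: 2, 4, 8, 16, 32 → 64.

64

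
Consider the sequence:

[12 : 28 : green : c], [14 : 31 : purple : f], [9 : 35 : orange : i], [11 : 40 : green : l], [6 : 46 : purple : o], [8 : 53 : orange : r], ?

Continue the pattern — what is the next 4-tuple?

First value: alternating steps +2, −5, +2, −5, …, so 12, 14, 9, 11, 6, 8 → 3.
Second value: differences are 3, 4, 5, … (increasing by 1 each time); 28, 31, 35, 40, 46, 53 → 61.
Colour: repeats green → purple → orange, so green, purple, orange, green, purple, orange → green.
Letter: letters move forward 3 places in the alphabet; c, f, i, l, o, r → u.
Putting it together: [3 : 61 : green : u].

[3 : 61 : green : u]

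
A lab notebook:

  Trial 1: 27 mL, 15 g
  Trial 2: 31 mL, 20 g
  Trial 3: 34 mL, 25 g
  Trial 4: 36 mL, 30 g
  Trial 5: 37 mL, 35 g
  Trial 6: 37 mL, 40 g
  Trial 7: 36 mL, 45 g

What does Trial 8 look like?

34 mL, 50 g

For the mL, differences are 4, 3, 2, … (decreasing by 1 each time): 27, 31, 34, 36, 37, 37, 36 → 34.
G goes 15, 20, 25, 30, 35, 40, 45 → 50 (+5 each step).
Putting it together: 34 mL, 50 g.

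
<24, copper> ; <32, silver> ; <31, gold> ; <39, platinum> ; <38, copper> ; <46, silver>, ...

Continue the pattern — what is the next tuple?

<45, gold>

First value — alternating steps +8, −1, +8, −1, …: 24, 32, 31, 39, 38, 46 → 45.
Metal — repeats copper → silver → gold → platinum: copper, silver, gold, platinum, copper, silver → gold.
Putting it together: <45, gold>.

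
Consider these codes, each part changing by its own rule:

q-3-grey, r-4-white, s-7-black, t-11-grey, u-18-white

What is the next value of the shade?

black

For the shade, repeats grey → white → black: grey, white, black, grey, white → black.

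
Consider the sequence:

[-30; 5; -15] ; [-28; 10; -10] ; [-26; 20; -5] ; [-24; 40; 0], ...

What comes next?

[-22; 80; 5]

First coordinate: +2 each step, so -30, -28, -26, -24 → -22.
Second coordinate goes 5, 10, 20, 40 → 80 (×2 each step).
Third coordinate: -15, -10, -5, 0 → 5 (+5 each step).
Combining the parts gives [-22; 80; 5].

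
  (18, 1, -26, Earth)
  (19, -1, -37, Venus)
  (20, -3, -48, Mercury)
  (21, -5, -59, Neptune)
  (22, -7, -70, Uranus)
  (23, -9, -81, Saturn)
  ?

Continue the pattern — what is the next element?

First component — +1 each step: 18, 19, 20, 21, 22, 23 → 24.
Second component: 1, -1, -3, -5, -7, -9 → -11 (−2 each step).
Third component — −11 each step: -26, -37, -48, -59, -70, -81 → -92.
Planet goes Earth, Venus, Mercury, Neptune, Uranus, Saturn → Jupiter (runs backward through the planets Mercury→Neptune).
So the next element is (24, -11, -92, Jupiter).

(24, -11, -92, Jupiter)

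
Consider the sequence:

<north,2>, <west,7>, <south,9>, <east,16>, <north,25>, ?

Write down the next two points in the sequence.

Direction: repeats north → west → south → east, so north, west, south, east, north → west → south.
Second part — each term is the sum of the two before it: 2, 7, 9, 16, 25 → 41 → 66.
Putting the parts together: <west,41> and then <south,66>.

<west,41>, <south,66>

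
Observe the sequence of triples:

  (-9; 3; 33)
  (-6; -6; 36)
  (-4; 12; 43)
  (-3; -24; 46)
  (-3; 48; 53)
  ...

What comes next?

For the first part, differences are 3, 2, 1, … (decreasing by 1 each time): -9, -6, -4, -3, -3 → -4.
Second part: 3, -6, 12, -24, 48 → -96 (×(-2) each step).
Third part: 33, 36, 43, 46, 53 → 56 (alternating steps +3, +7, +3, +7, …).
Combining the parts gives (-4; -96; 56).

(-4; -96; 56)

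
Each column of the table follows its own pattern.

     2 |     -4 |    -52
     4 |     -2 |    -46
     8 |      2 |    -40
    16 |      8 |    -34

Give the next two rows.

First component — ×2 each step: 2, 4, 8, 16 → 32 → 64.
Second component: -4, -2, 2, 8 → 16 → 26 (differences are 2, 4, 6, … (increasing by 2 each time)).
Third component: +6 each step; -52, -46, -40, -34 → -28 → -22.
So the next two rows are 32  16  -28 and 64  26  -22.

32  16  -28; 64  26  -22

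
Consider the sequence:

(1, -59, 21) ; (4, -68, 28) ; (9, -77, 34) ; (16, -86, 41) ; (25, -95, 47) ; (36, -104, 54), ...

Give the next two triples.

First part: perfect squares: 1², 2², 3², …; 1, 4, 9, 16, 25, 36 → 49 → 64.
Second part goes -59, -68, -77, -86, -95, -104 → -113 → -122 (−9 each step).
Third part: 21, 28, 34, 41, 47, 54 → 60 → 67 (alternating steps +7, +6, +7, +6, …).
Putting the parts together: (49, -113, 60) and then (64, -122, 67).

(49, -113, 60), (64, -122, 67)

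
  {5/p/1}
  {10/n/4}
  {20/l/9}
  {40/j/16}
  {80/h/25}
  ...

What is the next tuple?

First slot: ×2 each step, so 5, 10, 20, 40, 80 → 160.
Letter: letters move back 2 places in the alphabet, so p, n, l, j, h → f.
For the third slot, perfect squares: 1², 2², 3², …: 1, 4, 9, 16, 25 → 36.
So the next tuple is {160/f/36}.

{160/f/36}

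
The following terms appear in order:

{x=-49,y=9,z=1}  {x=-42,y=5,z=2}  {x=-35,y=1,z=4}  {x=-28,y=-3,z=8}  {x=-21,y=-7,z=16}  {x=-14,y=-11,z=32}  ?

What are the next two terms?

{x=-7,y=-15,z=64}, {x=0,y=-19,z=128}

X: +7 each step; -49, -42, -35, -28, -21, -14 → -7 → 0.
For the y, −4 each step: 9, 5, 1, -3, -7, -11 → -15 → -19.
Z: ×2 each step; 1, 2, 4, 8, 16, 32 → 64 → 128.
Putting the parts together: {x=-7,y=-15,z=64} and then {x=0,y=-19,z=128}.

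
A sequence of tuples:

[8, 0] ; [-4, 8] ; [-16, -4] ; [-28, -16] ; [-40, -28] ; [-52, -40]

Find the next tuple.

First part: 8, -4, -16, -28, -40, -52 → -64 (−12 each step).
Second part goes 0, 8, -4, -16, -28, -40 → -52 (always the previous value of the first part).
So the next tuple is [-64, -52].

[-64, -52]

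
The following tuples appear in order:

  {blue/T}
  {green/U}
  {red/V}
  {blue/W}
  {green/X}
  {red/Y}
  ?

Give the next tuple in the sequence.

{blue/Z}

Colour — repeats blue → green → red: blue, green, red, blue, green, red → blue.
Letter: letters move forward 1 place in the alphabet, so T, U, V, W, X, Y → Z.
So the next tuple is {blue/Z}.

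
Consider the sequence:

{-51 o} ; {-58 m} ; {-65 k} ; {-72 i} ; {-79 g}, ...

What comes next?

First entry — −7 each step: -51, -58, -65, -72, -79 → -86.
Letter: letters move back 2 places in the alphabet; o, m, k, i, g → e.
So the next tuple is {-86 e}.

{-86 e}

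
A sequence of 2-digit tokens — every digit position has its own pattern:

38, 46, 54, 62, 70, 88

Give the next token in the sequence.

First digit — +1 each step, mod 10: 3, 4, 5, 6, 7, 8 → 9.
Second digit: 8, 6, 4, 2, 0, 8 → 6 (−2 each step, mod 10).
Putting it together: 96.

96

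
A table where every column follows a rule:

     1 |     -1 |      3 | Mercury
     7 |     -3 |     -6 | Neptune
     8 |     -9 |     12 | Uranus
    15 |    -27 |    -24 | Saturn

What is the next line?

First component — each term is the sum of the two before it: 1, 7, 8, 15 → 23.
Second component goes -1, -3, -9, -27 → -81 (×3 each step).
Third component goes 3, -6, 12, -24 → 48 (×(-2) each step).
Planet goes Mercury, Neptune, Uranus, Saturn → Jupiter (runs backward through the planets Mercury→Neptune).
So the next line is 23  -81  48  Jupiter.

23  -81  48  Jupiter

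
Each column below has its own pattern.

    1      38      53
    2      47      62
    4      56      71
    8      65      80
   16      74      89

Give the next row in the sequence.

First component: ×2 each step, so 1, 2, 4, 8, 16 → 32.
Second component goes 38, 47, 56, 65, 74 → 83 (+9 each step).
Third component: +9 each step, so 53, 62, 71, 80, 89 → 98.
So the next row is 32  83  98.

32  83  98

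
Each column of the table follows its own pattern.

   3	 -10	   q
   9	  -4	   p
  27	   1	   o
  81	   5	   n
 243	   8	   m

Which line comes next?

For the first component, ×3 each step: 3, 9, 27, 81, 243 → 729.
Second component: -10, -4, 1, 5, 8 → 10 (differences are 6, 5, 4, … (decreasing by 1 each time)).
Letter: letters move back 1 place in the alphabet, so q, p, o, n, m → l.
Combining the parts gives 729  10  l.

729  10  l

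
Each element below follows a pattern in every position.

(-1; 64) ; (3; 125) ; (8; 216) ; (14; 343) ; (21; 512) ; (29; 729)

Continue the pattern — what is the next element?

First component: differences are 4, 5, 6, … (increasing by 1 each time), so -1, 3, 8, 14, 21, 29 → 38.
Second component: perfect cubes: 4³, 5³, 6³, …, so 64, 125, 216, 343, 512, 729 → 1000.
So the next element is (38; 1000).

(38; 1000)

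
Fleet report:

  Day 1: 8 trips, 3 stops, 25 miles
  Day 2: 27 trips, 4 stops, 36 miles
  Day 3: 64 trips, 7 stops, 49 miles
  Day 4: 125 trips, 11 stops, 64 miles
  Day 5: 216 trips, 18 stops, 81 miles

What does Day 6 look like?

Trips: perfect cubes: 2³, 3³, 4³, …, so 8, 27, 64, 125, 216 → 343.
Stops — each term is the sum of the two before it: 3, 4, 7, 11, 18 → 29.
Miles — perfect squares: 5², 6², 7², …: 25, 36, 49, 64, 81 → 100.
Putting it together: 343 trips, 29 stops, 100 miles.

343 trips, 29 stops, 100 miles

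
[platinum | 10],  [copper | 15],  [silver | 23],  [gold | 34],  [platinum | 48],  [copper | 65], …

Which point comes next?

[silver | 85]

Metal: repeats platinum → copper → silver → gold, so platinum, copper, silver, gold, platinum, copper → silver.
Second entry: differences are 5, 8, 11, … (increasing by 3 each time); 10, 15, 23, 34, 48, 65 → 85.
So the next point is [silver | 85].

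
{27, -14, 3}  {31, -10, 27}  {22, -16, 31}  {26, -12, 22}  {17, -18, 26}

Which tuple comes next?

{21, -14, 17}

First entry — alternating steps +4, −9, +4, −9, …: 27, 31, 22, 26, 17 → 21.
Second entry goes -14, -10, -16, -12, -18 → -14 (alternating steps +4, −6, +4, −6, …).
Third entry: always the previous value of the first entry, so 3, 27, 31, 22, 26 → 17.
Putting it together: {21, -14, 17}.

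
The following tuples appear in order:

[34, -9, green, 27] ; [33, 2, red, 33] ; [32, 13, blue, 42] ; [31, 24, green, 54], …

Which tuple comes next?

For the first coordinate, −1 each step: 34, 33, 32, 31 → 30.
Second coordinate goes -9, 2, 13, 24 → 35 (+11 each step).
For the colour, repeats green → red → blue: green, red, blue, green → red.
Fourth coordinate: differences are 6, 9, 12, … (increasing by 3 each time); 27, 33, 42, 54 → 69.
Combining the parts gives [30, 35, red, 69].

[30, 35, red, 69]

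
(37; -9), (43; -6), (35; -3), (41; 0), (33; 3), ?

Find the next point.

(39; 6)

First value: alternating steps +6, −8, +6, −8, …; 37, 43, 35, 41, 33 → 39.
For the second value, +3 each step: -9, -6, -3, 0, 3 → 6.
So the next point is (39; 6).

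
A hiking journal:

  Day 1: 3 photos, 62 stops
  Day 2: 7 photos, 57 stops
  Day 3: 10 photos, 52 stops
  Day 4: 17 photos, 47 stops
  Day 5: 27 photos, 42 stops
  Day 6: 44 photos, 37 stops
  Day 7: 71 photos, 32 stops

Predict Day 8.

Photos — each term is the sum of the two before it: 3, 7, 10, 17, 27, 44, 71 → 115.
For the stops, −5 each step: 62, 57, 52, 47, 42, 37, 32 → 27.
So the next record is 115 photos, 27 stops.

115 photos, 27 stops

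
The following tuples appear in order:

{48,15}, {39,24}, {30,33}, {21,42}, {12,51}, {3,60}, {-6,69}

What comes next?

{-15,78}

First part: −9 each step; 48, 39, 30, 21, 12, 3, -6 → -15.
Second part: together with the first part always sums to 63; 15, 24, 33, 42, 51, 60, 69 → 78.
Putting it together: {-15,78}.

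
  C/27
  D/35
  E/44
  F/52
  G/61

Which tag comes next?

H/69

Letter: C, D, E, F, G → H (letters move forward 1 place in the alphabet).
Second component — alternating steps +8, +9, +8, +9, …: 27, 35, 44, 52, 61 → 69.
So the next tag is H/69.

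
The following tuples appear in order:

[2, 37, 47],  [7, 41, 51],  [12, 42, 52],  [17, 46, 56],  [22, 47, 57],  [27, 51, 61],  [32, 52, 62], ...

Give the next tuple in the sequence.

[37, 56, 66]

For the first value, +5 each step: 2, 7, 12, 17, 22, 27, 32 → 37.
Second value — alternating steps +4, +1, +4, +1, …: 37, 41, 42, 46, 47, 51, 52 → 56.
Third value: always 10 more than the second value, so 47, 51, 52, 56, 57, 61, 62 → 66.
Putting it together: [37, 56, 66].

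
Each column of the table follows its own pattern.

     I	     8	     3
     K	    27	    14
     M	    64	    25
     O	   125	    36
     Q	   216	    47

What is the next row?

S  343  58

Letter: letters move forward 2 places in the alphabet; I, K, M, O, Q → S.
Second component — perfect cubes: 2³, 3³, 4³, …: 8, 27, 64, 125, 216 → 343.
Third component: +11 each step, so 3, 14, 25, 36, 47 → 58.
Putting it together: S  343  58.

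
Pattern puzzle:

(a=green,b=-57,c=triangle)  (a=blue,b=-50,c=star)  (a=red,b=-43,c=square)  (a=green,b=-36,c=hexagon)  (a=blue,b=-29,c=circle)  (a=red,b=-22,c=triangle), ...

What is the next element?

(a=green,b=-15,c=star)

A: repeats green → blue → red, so green, blue, red, green, blue, red → green.
B: +7 each step, so -57, -50, -43, -36, -29, -22 → -15.
For the c, repeats triangle → star → square → hexagon → circle: triangle, star, square, hexagon, circle, triangle → star.
Combining the parts gives (a=green,b=-15,c=star).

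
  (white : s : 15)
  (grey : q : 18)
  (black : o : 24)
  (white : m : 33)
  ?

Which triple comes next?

(grey : k : 45)

Shade: repeats white → grey → black, so white, grey, black, white → grey.
Letter: letters move back 2 places in the alphabet, so s, q, o, m → k.
Third part: differences are 3, 6, 9, … (increasing by 3 each time); 15, 18, 24, 33 → 45.
Putting it together: (grey : k : 45).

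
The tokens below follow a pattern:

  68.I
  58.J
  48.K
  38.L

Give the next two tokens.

28.M, 18.N

First component: −10 each step, so 68, 58, 48, 38 → 28 → 18.
Letter — letters move forward 1 place in the alphabet: I, J, K, L → M → N.
Putting the parts together: 28.M and then 18.N.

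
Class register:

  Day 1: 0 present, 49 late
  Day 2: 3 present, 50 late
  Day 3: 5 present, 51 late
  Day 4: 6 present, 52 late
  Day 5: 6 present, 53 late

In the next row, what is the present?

5

Present: differences are 3, 2, 1, … (decreasing by 1 each time); 0, 3, 5, 6, 6 → 5.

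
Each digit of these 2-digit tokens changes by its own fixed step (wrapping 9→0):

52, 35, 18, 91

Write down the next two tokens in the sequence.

First digit: 5, 3, 1, 9 → 7 → 5 (−2 each step, mod 10).
Second digit: 2, 5, 8, 1 → 4 → 7 (+3 each step, mod 10).
Putting the parts together: 74 and then 57.

74, 57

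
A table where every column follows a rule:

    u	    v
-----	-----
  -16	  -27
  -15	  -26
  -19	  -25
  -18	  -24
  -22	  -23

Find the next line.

-21  -22

Column u — alternating steps +1, −4, +1, −4, …: -16, -15, -19, -18, -22 → -21.
Column v: -27, -26, -25, -24, -23 → -22 (+1 each step).
So the next line is -21  -22.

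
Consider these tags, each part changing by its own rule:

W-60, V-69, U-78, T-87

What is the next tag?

Letter: letters move back 1 place in the alphabet, so W, V, U, T → S.
Second component — +9 each step: 60, 69, 78, 87 → 96.
Putting it together: S-96.

S-96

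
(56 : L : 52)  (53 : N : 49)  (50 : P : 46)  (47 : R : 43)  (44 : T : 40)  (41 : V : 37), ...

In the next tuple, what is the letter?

X

Letter: L, N, P, R, T, V → X (letters move forward 2 places in the alphabet).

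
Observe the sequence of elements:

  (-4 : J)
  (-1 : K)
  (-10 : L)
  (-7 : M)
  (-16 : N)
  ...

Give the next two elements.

First part: alternating steps +3, −9, +3, −9, …; -4, -1, -10, -7, -16 → -13 → -22.
Letter: J, K, L, M, N → O → P (letters move forward 1 place in the alphabet).
Putting the parts together: (-13 : O) and then (-22 : P).

(-13 : O), (-22 : P)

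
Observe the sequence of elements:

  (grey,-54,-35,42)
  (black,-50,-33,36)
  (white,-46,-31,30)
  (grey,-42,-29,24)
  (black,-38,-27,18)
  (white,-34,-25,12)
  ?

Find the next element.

For the shade, repeats grey → black → white: grey, black, white, grey, black, white → grey.
Second slot: +4 each step; -54, -50, -46, -42, -38, -34 → -30.
For the third slot, +2 each step: -35, -33, -31, -29, -27, -25 → -23.
Fourth slot: −6 each step, so 42, 36, 30, 24, 18, 12 → 6.
Combining the parts gives (grey,-30,-23,6).

(grey,-30,-23,6)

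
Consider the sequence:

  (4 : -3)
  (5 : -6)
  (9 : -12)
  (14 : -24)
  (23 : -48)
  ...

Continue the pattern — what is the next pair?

First value: 4, 5, 9, 14, 23 → 37 (each term is the sum of the two before it).
Second value: ×2 each step, so -3, -6, -12, -24, -48 → -96.
Combining the parts gives (37 : -96).

(37 : -96)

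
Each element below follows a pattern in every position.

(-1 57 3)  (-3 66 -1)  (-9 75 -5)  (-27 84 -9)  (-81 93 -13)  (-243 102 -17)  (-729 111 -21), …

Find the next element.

(-2187 120 -25)

First part: ×3 each step, so -1, -3, -9, -27, -81, -243, -729 → -2187.
Second part: +9 each step; 57, 66, 75, 84, 93, 102, 111 → 120.
For the third part, −4 each step: 3, -1, -5, -9, -13, -17, -21 → -25.
Combining the parts gives (-2187 120 -25).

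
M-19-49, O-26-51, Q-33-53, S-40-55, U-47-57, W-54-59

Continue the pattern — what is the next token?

For the letter, letters move forward 2 places in the alphabet: M, O, Q, S, U, W → Y.
Second component goes 19, 26, 33, 40, 47, 54 → 61 (+7 each step).
For the third component, +2 each step: 49, 51, 53, 55, 57, 59 → 61.
Combining the parts gives Y-61-61.

Y-61-61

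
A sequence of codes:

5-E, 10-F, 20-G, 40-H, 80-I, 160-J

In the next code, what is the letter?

K

Letter: letters move forward 1 place in the alphabet, so E, F, G, H, I, J → K.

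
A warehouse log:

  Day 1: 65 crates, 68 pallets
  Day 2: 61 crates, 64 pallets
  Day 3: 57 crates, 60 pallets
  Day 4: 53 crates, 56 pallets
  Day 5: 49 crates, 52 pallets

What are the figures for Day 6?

45 crates, 48 pallets

Crates: −4 each step, so 65, 61, 57, 53, 49 → 45.
Pallets: always 3 more than the crates; 68, 64, 60, 56, 52 → 48.
Combining the parts gives 45 crates, 48 pallets.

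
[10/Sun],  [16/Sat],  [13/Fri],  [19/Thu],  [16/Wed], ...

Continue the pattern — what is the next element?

[22/Tue]

First slot: alternating steps +6, −3, +6, −3, …, so 10, 16, 13, 19, 16 → 22.
Day goes Sun, Sat, Fri, Thu, Wed → Tue (runs backward through the weekdays Mon→Sun).
So the next element is [22/Tue].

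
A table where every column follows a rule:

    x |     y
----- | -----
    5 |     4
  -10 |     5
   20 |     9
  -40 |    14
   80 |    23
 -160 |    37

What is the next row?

320  60

Column x: ×(-2) each step, so 5, -10, 20, -40, 80, -160 → 320.
Column y goes 4, 5, 9, 14, 23, 37 → 60 (each term is the sum of the two before it).
So the next row is 320  60.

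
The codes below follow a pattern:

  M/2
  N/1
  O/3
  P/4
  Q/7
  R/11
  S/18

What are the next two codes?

For the letter, letters move forward 1 place in the alphabet: M, N, O, P, Q, R, S → T → U.
Second component: each term is the sum of the two before it, so 2, 1, 3, 4, 7, 11, 18 → 29 → 47.
Putting the parts together: T/29 and then U/47.

T/29, U/47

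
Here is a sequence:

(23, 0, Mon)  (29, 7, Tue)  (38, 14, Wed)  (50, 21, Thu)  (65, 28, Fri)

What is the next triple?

For the first component, differences are 6, 9, 12, … (increasing by 3 each time): 23, 29, 38, 50, 65 → 83.
For the second component, +7 each step: 0, 7, 14, 21, 28 → 35.
For the day, runs through the weekdays Mon→Sun: Mon, Tue, Wed, Thu, Fri → Sat.
Combining the parts gives (83, 35, Sat).

(83, 35, Sat)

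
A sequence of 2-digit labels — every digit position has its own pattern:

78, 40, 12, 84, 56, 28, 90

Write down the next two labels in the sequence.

62, 34

First digit: −3 each step, mod 10; 7, 4, 1, 8, 5, 2, 9 → 6 → 3.
Second digit: 8, 0, 2, 4, 6, 8, 0 → 2 → 4 (+2 each step, mod 10).
So the next two labels are 62 and 34.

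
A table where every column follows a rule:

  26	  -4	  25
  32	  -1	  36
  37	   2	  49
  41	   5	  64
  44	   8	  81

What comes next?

46  11  100

First component: 26, 32, 37, 41, 44 → 46 (differences are 6, 5, 4, … (decreasing by 1 each time)).
Second component goes -4, -1, 2, 5, 8 → 11 (+3 each step).
Third component goes 25, 36, 49, 64, 81 → 100 (perfect squares: 5², 6², 7², …).
Putting it together: 46  11  100.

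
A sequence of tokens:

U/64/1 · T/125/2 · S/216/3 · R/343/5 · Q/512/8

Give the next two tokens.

Letter: letters move back 1 place in the alphabet; U, T, S, R, Q → P → O.
Second component: perfect cubes: 4³, 5³, 6³, …; 64, 125, 216, 343, 512 → 729 → 1000.
Third component: 1, 2, 3, 5, 8 → 13 → 21 (each term is the sum of the two before it).
So the next two tokens are P/729/13 and O/1000/21.

P/729/13 then O/1000/21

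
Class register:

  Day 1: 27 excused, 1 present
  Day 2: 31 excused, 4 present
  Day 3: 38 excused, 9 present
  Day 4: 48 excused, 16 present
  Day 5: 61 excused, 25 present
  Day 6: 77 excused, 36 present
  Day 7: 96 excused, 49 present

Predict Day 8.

Excused: 27, 31, 38, 48, 61, 77, 96 → 118 (differences are 4, 7, 10, … (increasing by 3 each time)).
Present — perfect squares: 1², 2², 3², …: 1, 4, 9, 16, 25, 36, 49 → 64.
So the next line is 118 excused, 64 present.

118 excused, 64 present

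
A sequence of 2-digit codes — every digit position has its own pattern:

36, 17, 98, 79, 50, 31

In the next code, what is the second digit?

2

Second digit: 6, 7, 8, 9, 0, 1 → 2 (+1 each step, mod 10).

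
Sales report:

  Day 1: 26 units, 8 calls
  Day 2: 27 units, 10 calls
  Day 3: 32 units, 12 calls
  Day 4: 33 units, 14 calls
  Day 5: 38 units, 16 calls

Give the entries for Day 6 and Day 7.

Units: alternating steps +1, +5, +1, +5, …; 26, 27, 32, 33, 38 → 39 → 44.
Calls goes 8, 10, 12, 14, 16 → 18 → 20 (+2 each step).
So the next two records are 39 units, 18 calls and 44 units, 20 calls.

39 units, 18 calls; 44 units, 20 calls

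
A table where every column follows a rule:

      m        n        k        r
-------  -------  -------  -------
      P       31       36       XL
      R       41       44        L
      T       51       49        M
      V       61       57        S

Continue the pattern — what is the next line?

X  71  62  XS

Column m — letters move forward 2 places in the alphabet: P, R, T, V → X.
Column n — +10 each step: 31, 41, 51, 61 → 71.
Column k — alternating steps +8, +5, +8, +5, …: 36, 44, 49, 57 → 62.
For the column r, runs backward through clothing sizes XS→XL: XL, L, M, S → XS.
So the next line is X  71  62  XS.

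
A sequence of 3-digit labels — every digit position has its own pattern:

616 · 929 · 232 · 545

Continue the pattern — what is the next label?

858

First digit: 6, 9, 2, 5 → 8 (+3 each step, mod 10).
Second digit: 1, 2, 3, 4 → 5 (+1 each step, mod 10).
Third digit: +3 each step, mod 10; 6, 9, 2, 5 → 8.
So the next label is 858.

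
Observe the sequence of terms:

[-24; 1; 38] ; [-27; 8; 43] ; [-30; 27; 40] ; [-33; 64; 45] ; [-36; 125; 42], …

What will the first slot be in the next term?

-39

First slot: -24, -27, -30, -33, -36 → -39 (−3 each step).
Second slot — perfect cubes: 1³, 2³, 3³, …: 1, 8, 27, 64, 125 → 216.
Third slot: alternating steps +5, −3, +5, −3, …, so 38, 43, 40, 45, 42 → 47.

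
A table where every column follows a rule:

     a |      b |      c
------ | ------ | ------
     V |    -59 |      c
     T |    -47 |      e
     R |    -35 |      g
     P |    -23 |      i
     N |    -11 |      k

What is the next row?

Column a: letters move back 2 places in the alphabet; V, T, R, P, N → L.
Column b: +12 each step, so -59, -47, -35, -23, -11 → 1.
Column c — letters move forward 2 places in the alphabet: c, e, g, i, k → m.
Putting it together: L  1  m.

L  1  m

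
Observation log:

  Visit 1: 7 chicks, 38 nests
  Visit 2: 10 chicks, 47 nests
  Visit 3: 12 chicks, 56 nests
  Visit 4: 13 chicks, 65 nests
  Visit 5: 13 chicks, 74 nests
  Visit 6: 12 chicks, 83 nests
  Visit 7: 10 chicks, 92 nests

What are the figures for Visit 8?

Chicks: differences are 3, 2, 1, … (decreasing by 1 each time); 7, 10, 12, 13, 13, 12, 10 → 7.
Nests — +9 each step: 38, 47, 56, 65, 74, 83, 92 → 101.
Putting it together: 7 chicks, 101 nests.

7 chicks, 101 nests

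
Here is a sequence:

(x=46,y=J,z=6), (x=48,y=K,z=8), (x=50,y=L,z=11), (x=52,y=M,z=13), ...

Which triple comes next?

X: +2 each step, so 46, 48, 50, 52 → 54.
Y: J, K, L, M → N (letters move forward 1 place in the alphabet).
Z goes 6, 8, 11, 13 → 16 (alternating steps +2, +3, +2, +3, …).
Combining the parts gives (x=54,y=N,z=16).

(x=54,y=N,z=16)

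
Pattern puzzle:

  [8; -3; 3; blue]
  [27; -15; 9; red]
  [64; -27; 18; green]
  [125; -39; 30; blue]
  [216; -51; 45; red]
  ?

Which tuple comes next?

First entry: perfect cubes: 2³, 3³, 4³, …, so 8, 27, 64, 125, 216 → 343.
Second entry goes -3, -15, -27, -39, -51 → -63 (−12 each step).
Third entry goes 3, 9, 18, 30, 45 → 63 (differences are 6, 9, 12, … (increasing by 3 each time)).
Colour — repeats blue → red → green: blue, red, green, blue, red → green.
Putting it together: [343; -63; 63; green].

[343; -63; 63; green]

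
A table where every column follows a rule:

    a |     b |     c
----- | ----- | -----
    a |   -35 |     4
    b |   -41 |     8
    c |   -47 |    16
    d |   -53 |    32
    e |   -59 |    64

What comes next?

Column a: a, b, c, d, e → f (letters move forward 1 place in the alphabet).
Column b: −6 each step, so -35, -41, -47, -53, -59 → -65.
Column c: ×2 each step, so 4, 8, 16, 32, 64 → 128.
Putting it together: f  -65  128.

f  -65  128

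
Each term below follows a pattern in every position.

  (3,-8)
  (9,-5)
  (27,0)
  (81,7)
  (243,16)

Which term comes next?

First component: ×3 each step, so 3, 9, 27, 81, 243 → 729.
Second component — differences are 3, 5, 7, … (increasing by 2 each time): -8, -5, 0, 7, 16 → 27.
Combining the parts gives (729,27).

(729,27)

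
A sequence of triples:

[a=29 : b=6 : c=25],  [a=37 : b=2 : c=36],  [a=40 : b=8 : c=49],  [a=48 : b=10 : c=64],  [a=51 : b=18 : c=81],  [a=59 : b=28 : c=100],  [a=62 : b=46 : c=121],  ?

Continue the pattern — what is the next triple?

[a=70 : b=74 : c=144]

A: 29, 37, 40, 48, 51, 59, 62 → 70 (alternating steps +8, +3, +8, +3, …).
B: each term is the sum of the two before it, so 6, 2, 8, 10, 18, 28, 46 → 74.
C — perfect squares: 5², 6², 7², …: 25, 36, 49, 64, 81, 100, 121 → 144.
Putting it together: [a=70 : b=74 : c=144].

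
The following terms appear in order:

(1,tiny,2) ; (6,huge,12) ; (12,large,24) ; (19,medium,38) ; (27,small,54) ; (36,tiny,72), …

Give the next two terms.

(46,huge,92), (57,large,114)

First part: differences are 5, 6, 7, … (increasing by 1 each time); 1, 6, 12, 19, 27, 36 → 46 → 57.
Size: repeats tiny → huge → large → medium → small; tiny, huge, large, medium, small, tiny → huge → large.
For the third part, always 2 × the first part: 2, 12, 24, 38, 54, 72 → 92 → 114.
Putting the parts together: (46,huge,92) and then (57,large,114).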